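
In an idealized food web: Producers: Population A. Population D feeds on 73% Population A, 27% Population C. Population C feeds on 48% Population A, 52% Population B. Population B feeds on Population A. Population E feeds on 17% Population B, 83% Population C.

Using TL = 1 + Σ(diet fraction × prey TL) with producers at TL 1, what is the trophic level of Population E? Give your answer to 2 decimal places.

3.43

Population B: 1 + 1 = 2
Population C: 1 + (0.48×1 + 0.52×2) = 2.52
Population D: 1 + (0.73×1 + 0.27×2.52) = 2.4104
Population E: 1 + (0.17×2 + 0.83×2.52) = 3.4316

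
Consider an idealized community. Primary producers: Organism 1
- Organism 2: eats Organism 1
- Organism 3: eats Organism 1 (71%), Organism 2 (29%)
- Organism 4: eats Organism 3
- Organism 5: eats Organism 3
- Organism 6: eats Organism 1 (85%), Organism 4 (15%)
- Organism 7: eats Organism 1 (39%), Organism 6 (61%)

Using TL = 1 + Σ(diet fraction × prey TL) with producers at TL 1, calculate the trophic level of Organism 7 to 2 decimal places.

2.82

Organism 2: 1 + 1 = 2
Organism 3: 1 + (0.71×1 + 0.29×2) = 2.29
Organism 4: 1 + 2.29 = 3.29
Organism 5: 1 + 2.29 = 3.29
Organism 6: 1 + (0.85×1 + 0.15×3.29) = 2.3435
Organism 7: 1 + (0.39×1 + 0.61×2.3435) = 2.819535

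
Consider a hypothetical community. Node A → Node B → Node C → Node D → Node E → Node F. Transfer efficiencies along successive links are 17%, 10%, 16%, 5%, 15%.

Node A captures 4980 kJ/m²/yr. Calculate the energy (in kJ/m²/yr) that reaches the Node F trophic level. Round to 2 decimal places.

Node B: 4980 × 0.17 = 846.6 kJ/m²/yr
Node C: 846.6 × 0.1 = 84.66 kJ/m²/yr
Node D: 84.66 × 0.16 = 13.5456 kJ/m²/yr
Node E: 13.5456 × 0.05 = 0.67728 kJ/m²/yr
Node F: 0.67728 × 0.15 = 0.101592 kJ/m²/yr

0.10 kJ/m²/yr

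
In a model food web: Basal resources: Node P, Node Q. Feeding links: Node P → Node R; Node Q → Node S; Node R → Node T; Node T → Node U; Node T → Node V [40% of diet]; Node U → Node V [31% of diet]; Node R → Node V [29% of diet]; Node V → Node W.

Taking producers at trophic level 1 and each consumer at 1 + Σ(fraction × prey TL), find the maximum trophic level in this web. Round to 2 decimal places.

Node R: 1 + 1 = 2
Node S: 1 + 1 = 2
Node T: 1 + 2 = 3
Node U: 1 + 3 = 4
Node V: 1 + (0.4×3 + 0.31×4 + 0.29×2) = 4.02
Node W: 1 + 4.02 = 5.02

5.02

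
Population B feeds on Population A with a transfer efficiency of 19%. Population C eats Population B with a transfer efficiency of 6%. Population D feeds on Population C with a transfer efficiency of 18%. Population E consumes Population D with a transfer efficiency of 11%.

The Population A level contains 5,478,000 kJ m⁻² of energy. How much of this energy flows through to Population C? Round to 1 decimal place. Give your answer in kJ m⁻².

62449.2 kJ m⁻²

Population B: 5478000 × 0.19 = 1040820 kJ m⁻²
Population C: 1040820 × 0.06 = 62449.2 kJ m⁻²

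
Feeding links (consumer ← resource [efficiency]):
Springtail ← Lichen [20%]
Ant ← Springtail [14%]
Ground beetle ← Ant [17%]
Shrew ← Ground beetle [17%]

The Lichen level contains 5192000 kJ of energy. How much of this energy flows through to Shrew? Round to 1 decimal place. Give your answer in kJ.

4201.4 kJ

Springtail: 5192000 × 0.2 = 1038400 kJ
Ant: 1038400 × 0.14 = 145376 kJ
Ground beetle: 145376 × 0.17 = 24713.92 kJ
Shrew: 24713.92 × 0.17 = 4201.3664 kJ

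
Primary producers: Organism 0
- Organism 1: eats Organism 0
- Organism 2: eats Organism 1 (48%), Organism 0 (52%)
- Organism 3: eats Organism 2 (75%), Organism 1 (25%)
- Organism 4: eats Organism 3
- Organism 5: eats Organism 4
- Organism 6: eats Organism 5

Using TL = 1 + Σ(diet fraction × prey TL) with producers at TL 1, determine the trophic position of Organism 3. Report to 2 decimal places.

Organism 1: 1 + 1 = 2
Organism 2: 1 + (0.48×2 + 0.52×1) = 2.48
Organism 3: 1 + (0.75×2.48 + 0.25×2) = 3.36
Organism 4: 1 + 3.36 = 4.36
Organism 5: 1 + 4.36 = 5.36
Organism 6: 1 + 5.36 = 6.36

3.36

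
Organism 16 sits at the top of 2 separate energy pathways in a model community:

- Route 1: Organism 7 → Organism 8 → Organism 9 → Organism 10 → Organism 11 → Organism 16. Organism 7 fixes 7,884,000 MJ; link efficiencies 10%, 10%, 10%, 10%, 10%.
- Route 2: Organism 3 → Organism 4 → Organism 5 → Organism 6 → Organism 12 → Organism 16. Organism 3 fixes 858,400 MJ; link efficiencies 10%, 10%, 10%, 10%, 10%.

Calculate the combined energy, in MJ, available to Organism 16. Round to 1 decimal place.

87.4 MJ

Route 1: 7884000 × 0.1 × 0.1 × 0.1 × 0.1 × 0.1 = 78.84 MJ
Route 2: 858400 × 0.1 × 0.1 × 0.1 × 0.1 × 0.1 = 8.584 MJ
Total at Organism 16: 78.84 + 8.584 = 87.424 MJ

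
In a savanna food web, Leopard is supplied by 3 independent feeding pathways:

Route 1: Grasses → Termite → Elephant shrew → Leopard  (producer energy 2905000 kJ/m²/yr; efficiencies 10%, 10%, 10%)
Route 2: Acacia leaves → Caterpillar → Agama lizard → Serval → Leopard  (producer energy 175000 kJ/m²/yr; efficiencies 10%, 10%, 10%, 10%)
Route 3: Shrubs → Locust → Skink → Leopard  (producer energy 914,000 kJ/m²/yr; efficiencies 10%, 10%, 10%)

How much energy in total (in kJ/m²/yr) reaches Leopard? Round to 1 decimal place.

Route 1: 2905000 × 0.1 × 0.1 × 0.1 = 2905 kJ/m²/yr
Route 2: 175000 × 0.1 × 0.1 × 0.1 × 0.1 = 17.5 kJ/m²/yr
Route 3: 914000 × 0.1 × 0.1 × 0.1 = 914 kJ/m²/yr
Total at Leopard: 2905 + 17.5 + 914 = 3836.5 kJ/m²/yr

3836.5 kJ/m²/yr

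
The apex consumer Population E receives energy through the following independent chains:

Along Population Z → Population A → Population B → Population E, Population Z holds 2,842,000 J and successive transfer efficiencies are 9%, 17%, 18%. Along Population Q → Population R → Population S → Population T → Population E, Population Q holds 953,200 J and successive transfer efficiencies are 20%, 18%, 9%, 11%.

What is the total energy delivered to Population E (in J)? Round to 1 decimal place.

8166.6 J

Via Population Z: 2842000 × 0.09 × 0.17 × 0.18 = 7826.868 J
Via Population Q: 953200 × 0.2 × 0.18 × 0.09 × 0.11 = 339.72048 J
Total at Population E: 7826.868 + 339.72048 = 8166.58848 J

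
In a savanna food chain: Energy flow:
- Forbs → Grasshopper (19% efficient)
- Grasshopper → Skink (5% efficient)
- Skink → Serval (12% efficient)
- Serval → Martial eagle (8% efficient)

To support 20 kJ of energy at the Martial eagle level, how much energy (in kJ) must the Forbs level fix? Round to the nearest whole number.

219298 kJ

Cumulative transfer efficiency: 0.19 × 0.05 × 0.12 × 0.08 = 0.0000912
Forbs energy = 20 / 0.0000912 = 219298 kJ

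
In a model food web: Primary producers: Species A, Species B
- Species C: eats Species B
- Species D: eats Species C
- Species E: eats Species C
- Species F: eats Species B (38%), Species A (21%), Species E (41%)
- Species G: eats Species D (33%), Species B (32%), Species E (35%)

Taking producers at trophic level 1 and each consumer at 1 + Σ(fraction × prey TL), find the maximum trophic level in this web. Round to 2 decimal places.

3.36

Species C: 1 + 1 = 2
Species D: 1 + 2 = 3
Species E: 1 + 2 = 3
Species F: 1 + (0.38×1 + 0.21×1 + 0.41×3) = 2.82
Species G: 1 + (0.33×3 + 0.32×1 + 0.35×3) = 3.36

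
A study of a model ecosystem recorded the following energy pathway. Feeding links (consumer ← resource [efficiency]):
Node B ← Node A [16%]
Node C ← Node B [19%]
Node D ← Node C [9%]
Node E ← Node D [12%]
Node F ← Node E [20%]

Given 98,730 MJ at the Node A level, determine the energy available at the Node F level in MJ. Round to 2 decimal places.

Node B: 98730 × 0.16 = 15796.8 MJ
Node C: 15796.8 × 0.19 = 3001.392 MJ
Node D: 3001.392 × 0.09 = 270.12528 MJ
Node E: 270.12528 × 0.12 = 32.4150336 MJ
Node F: 32.4150336 × 0.2 = 6.48300672 MJ

6.48 MJ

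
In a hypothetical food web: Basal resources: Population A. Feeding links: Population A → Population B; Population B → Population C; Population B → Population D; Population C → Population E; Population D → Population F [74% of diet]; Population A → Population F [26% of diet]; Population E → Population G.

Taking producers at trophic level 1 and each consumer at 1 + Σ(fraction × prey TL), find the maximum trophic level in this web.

5

Population B: 1 + 1 = 2
Population C: 1 + 2 = 3
Population D: 1 + 2 = 3
Population E: 1 + 3 = 4
Population F: 1 + (0.74×3 + 0.26×1) = 3.48
Population G: 1 + 4 = 5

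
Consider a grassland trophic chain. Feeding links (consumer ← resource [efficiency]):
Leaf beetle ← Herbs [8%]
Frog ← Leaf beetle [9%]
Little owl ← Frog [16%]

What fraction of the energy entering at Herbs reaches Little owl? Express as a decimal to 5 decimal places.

Product of link efficiencies: 0.08 × 0.09 × 0.16 = 0.001152

0.00115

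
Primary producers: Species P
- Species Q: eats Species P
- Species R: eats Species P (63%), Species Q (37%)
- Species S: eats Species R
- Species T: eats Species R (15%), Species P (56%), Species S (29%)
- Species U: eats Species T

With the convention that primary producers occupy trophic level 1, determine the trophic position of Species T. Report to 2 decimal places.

2.89

Species Q: 1 + 1 = 2
Species R: 1 + (0.63×1 + 0.37×2) = 2.37
Species S: 1 + 2.37 = 3.37
Species T: 1 + (0.15×2.37 + 0.56×1 + 0.29×3.37) = 2.8928
Species U: 1 + 2.8928 = 3.8928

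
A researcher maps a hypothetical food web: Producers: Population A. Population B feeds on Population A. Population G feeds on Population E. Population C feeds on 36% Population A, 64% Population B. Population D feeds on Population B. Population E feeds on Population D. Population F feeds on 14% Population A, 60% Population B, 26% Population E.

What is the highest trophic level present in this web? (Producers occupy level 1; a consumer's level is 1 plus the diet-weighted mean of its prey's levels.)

Population B: 1 + 1 = 2
Population C: 1 + (0.36×1 + 0.64×2) = 2.64
Population D: 1 + 2 = 3
Population E: 1 + 3 = 4
Population F: 1 + (0.14×1 + 0.6×2 + 0.26×4) = 3.38
Population G: 1 + 4 = 5

5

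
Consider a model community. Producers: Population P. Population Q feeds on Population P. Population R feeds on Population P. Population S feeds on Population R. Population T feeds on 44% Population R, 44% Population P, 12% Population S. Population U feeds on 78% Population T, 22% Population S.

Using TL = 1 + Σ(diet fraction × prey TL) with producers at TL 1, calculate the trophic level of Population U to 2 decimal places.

3.75

Population Q: 1 + 1 = 2
Population R: 1 + 1 = 2
Population S: 1 + 2 = 3
Population T: 1 + (0.44×2 + 0.44×1 + 0.12×3) = 2.68
Population U: 1 + (0.78×2.68 + 0.22×3) = 3.7504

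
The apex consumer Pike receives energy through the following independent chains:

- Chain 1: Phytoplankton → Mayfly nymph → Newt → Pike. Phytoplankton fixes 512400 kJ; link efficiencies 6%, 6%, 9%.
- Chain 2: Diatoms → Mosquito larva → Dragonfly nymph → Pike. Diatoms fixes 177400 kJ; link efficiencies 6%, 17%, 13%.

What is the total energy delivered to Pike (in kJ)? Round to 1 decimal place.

401.3 kJ

Chain 1: 512400 × 0.06 × 0.06 × 0.09 = 166.0176 kJ
Chain 2: 177400 × 0.06 × 0.17 × 0.13 = 235.2324 kJ
Total at Pike: 166.0176 + 235.2324 = 401.25 kJ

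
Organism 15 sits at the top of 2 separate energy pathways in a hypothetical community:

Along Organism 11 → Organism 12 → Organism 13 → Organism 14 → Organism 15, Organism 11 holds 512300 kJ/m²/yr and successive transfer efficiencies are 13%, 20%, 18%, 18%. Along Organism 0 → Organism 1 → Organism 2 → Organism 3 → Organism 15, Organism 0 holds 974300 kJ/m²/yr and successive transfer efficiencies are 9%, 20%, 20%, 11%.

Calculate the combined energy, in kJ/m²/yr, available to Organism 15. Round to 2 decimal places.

Via Organism 11: 512300 × 0.13 × 0.2 × 0.18 × 0.18 = 431.56152 kJ/m²/yr
Via Organism 0: 974300 × 0.09 × 0.2 × 0.2 × 0.11 = 385.8228 kJ/m²/yr
Total at Organism 15: 431.56152 + 385.8228 = 817.38432 kJ/m²/yr

817.38 kJ/m²/yr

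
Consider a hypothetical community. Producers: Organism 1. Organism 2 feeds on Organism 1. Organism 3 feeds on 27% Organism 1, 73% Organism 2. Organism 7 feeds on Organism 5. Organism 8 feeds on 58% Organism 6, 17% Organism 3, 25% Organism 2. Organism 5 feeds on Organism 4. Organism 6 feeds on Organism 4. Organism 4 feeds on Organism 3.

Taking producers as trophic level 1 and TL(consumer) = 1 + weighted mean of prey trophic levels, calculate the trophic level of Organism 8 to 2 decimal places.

4.71

Organism 2: 1 + 1 = 2
Organism 3: 1 + (0.27×1 + 0.73×2) = 2.73
Organism 4: 1 + 2.73 = 3.73
Organism 5: 1 + 3.73 = 4.73
Organism 6: 1 + 3.73 = 4.73
Organism 7: 1 + 4.73 = 5.73
Organism 8: 1 + (0.58×4.73 + 0.17×2.73 + 0.25×2) = 4.7075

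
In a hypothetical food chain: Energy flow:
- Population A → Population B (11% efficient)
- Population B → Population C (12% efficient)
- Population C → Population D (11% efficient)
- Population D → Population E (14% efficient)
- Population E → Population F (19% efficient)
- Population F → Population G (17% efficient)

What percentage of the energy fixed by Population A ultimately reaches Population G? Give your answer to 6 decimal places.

0.000657%

Product of link efficiencies: 0.11 × 0.12 × 0.11 × 0.14 × 0.19 × 0.17 = 0.000006565944
As a percentage: 0.000006565944 × 100 = 0.000657%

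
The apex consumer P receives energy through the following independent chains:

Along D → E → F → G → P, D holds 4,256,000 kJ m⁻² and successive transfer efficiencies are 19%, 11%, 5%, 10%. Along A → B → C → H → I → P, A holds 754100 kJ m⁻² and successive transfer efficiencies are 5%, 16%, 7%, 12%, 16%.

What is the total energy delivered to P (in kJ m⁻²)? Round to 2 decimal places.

452.86 kJ m⁻²

Via D: 4256000 × 0.19 × 0.11 × 0.05 × 0.1 = 444.752 kJ m⁻²
Via A: 754100 × 0.05 × 0.16 × 0.07 × 0.12 × 0.16 = 8.1080832 kJ m⁻²
Total at P: 444.752 + 8.1080832 = 452.8600832 kJ m⁻²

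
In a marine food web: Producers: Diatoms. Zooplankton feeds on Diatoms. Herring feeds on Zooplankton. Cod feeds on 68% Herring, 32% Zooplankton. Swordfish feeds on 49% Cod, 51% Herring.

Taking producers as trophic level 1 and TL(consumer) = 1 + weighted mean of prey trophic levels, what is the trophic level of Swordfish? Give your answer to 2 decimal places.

4.33

Zooplankton: 1 + 1 = 2
Herring: 1 + 2 = 3
Cod: 1 + (0.68×3 + 0.32×2) = 3.68
Swordfish: 1 + (0.49×3.68 + 0.51×3) = 4.3332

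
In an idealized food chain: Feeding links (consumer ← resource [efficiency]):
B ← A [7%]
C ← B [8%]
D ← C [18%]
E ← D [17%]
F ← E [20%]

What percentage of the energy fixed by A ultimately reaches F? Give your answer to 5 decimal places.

0.00343%

Product of link efficiencies: 0.07 × 0.08 × 0.18 × 0.17 × 0.2 = 0.000034272
As a percentage: 0.000034272 × 100 = 0.00343%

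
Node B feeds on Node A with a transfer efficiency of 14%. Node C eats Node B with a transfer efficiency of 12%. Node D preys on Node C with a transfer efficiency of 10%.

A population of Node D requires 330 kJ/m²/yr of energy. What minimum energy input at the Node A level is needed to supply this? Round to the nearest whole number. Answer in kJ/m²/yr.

Cumulative transfer efficiency: 0.14 × 0.12 × 0.1 = 0.00168
Node A energy = 330 / 0.00168 = 196429 kJ/m²/yr

196429 kJ/m²/yr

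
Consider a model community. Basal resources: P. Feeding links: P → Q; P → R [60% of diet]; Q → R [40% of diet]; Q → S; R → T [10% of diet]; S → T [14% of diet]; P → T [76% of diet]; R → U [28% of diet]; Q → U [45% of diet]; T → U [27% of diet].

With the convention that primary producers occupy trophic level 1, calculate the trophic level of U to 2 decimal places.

3.23

Q: 1 + 1 = 2
R: 1 + (0.6×1 + 0.4×2) = 2.4
S: 1 + 2 = 3
T: 1 + (0.1×2.4 + 0.14×3 + 0.76×1) = 2.42
U: 1 + (0.28×2.4 + 0.45×2 + 0.27×2.42) = 3.2254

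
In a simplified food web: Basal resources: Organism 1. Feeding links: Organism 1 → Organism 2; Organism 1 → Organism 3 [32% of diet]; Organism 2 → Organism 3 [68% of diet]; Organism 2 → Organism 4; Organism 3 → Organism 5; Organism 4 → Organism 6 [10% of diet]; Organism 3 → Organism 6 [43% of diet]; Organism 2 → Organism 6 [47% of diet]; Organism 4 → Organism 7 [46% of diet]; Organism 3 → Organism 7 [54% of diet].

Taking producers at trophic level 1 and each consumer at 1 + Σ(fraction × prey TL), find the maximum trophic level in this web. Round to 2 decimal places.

3.83

Organism 2: 1 + 1 = 2
Organism 3: 1 + (0.32×1 + 0.68×2) = 2.68
Organism 4: 1 + 2 = 3
Organism 5: 1 + 2.68 = 3.68
Organism 6: 1 + (0.1×3 + 0.43×2.68 + 0.47×2) = 3.3924
Organism 7: 1 + (0.46×3 + 0.54×2.68) = 3.8272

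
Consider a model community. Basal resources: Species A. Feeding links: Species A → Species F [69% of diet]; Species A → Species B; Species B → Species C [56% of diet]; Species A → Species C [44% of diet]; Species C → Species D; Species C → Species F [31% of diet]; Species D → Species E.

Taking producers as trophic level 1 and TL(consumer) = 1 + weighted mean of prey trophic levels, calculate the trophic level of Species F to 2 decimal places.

2.48

Species B: 1 + 1 = 2
Species C: 1 + (0.44×1 + 0.56×2) = 2.56
Species D: 1 + 2.56 = 3.56
Species E: 1 + 3.56 = 4.56
Species F: 1 + (0.69×1 + 0.31×2.56) = 2.4836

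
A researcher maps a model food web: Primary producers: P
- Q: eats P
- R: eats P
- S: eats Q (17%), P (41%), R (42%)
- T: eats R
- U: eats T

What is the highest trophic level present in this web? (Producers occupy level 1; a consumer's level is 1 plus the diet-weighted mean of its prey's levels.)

4

Q: 1 + 1 = 2
R: 1 + 1 = 2
S: 1 + (0.17×2 + 0.41×1 + 0.42×2) = 2.59
T: 1 + 2 = 3
U: 1 + 3 = 4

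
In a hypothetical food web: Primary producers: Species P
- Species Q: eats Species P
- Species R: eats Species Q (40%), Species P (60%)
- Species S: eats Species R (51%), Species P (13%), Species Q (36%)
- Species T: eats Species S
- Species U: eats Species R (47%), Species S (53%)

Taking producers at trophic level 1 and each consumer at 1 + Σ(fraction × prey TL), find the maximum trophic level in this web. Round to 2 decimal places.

Species Q: 1 + 1 = 2
Species R: 1 + (0.4×2 + 0.6×1) = 2.4
Species S: 1 + (0.51×2.4 + 0.13×1 + 0.36×2) = 3.074
Species T: 1 + 3.074 = 4.074
Species U: 1 + (0.47×2.4 + 0.53×3.074) = 3.75722

4.07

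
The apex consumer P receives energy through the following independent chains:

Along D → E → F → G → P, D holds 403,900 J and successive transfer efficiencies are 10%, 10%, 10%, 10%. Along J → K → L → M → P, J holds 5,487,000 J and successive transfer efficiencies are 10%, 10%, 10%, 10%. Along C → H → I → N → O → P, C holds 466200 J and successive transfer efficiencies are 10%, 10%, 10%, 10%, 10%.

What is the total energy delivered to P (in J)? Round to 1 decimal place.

Via D: 403900 × 0.1 × 0.1 × 0.1 × 0.1 = 40.39 J
Via J: 5487000 × 0.1 × 0.1 × 0.1 × 0.1 = 548.7 J
Via C: 466200 × 0.1 × 0.1 × 0.1 × 0.1 × 0.1 = 4.662 J
Total at P: 40.39 + 548.7 + 4.662 = 593.752 J

593.8 J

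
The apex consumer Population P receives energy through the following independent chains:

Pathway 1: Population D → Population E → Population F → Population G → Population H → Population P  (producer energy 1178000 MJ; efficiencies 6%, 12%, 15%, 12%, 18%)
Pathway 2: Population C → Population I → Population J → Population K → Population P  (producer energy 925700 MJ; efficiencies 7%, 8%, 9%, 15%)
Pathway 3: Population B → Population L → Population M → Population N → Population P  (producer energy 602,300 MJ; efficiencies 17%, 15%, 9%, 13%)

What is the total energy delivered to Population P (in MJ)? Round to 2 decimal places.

277.16 MJ

Pathway 1: 1178000 × 0.06 × 0.12 × 0.15 × 0.12 × 0.18 = 27.480384 MJ
Pathway 2: 925700 × 0.07 × 0.08 × 0.09 × 0.15 = 69.98292 MJ
Pathway 3: 602300 × 0.17 × 0.15 × 0.09 × 0.13 = 179.696205 MJ
Total at Population P: 27.480384 + 69.98292 + 179.696205 = 277.159509 MJ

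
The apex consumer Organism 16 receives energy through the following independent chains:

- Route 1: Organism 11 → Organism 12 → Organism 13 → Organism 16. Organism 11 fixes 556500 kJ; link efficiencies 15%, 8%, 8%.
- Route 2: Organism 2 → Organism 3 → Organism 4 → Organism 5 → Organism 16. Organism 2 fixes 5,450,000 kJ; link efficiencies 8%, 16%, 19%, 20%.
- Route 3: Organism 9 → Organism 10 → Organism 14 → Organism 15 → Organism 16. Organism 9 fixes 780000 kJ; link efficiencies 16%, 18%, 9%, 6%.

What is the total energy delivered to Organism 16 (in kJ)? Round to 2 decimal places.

3306.43 kJ

Route 1: 556500 × 0.15 × 0.08 × 0.08 = 534.24 kJ
Route 2: 5450000 × 0.08 × 0.16 × 0.19 × 0.2 = 2650.88 kJ
Route 3: 780000 × 0.16 × 0.18 × 0.09 × 0.06 = 121.3056 kJ
Total at Organism 16: 534.24 + 2650.88 + 121.3056 = 3306.4256 kJ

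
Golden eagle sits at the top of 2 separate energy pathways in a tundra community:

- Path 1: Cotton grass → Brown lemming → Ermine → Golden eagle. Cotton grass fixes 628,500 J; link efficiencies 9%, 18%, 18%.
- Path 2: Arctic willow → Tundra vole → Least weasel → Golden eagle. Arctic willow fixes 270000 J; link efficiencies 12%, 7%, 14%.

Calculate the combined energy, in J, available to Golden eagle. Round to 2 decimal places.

2150.23 J

Path 1: 628500 × 0.09 × 0.18 × 0.18 = 1832.706 J
Path 2: 270000 × 0.12 × 0.07 × 0.14 = 317.52 J
Total at Golden eagle: 1832.706 + 317.52 = 2150.226 J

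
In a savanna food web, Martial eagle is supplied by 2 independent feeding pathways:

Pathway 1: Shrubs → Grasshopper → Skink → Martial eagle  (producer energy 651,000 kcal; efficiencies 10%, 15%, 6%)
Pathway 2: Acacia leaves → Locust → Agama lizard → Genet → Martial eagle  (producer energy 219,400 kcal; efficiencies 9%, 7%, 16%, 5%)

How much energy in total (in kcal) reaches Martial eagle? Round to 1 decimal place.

Pathway 1: 651000 × 0.1 × 0.15 × 0.06 = 585.9 kcal
Pathway 2: 219400 × 0.09 × 0.07 × 0.16 × 0.05 = 11.05776 kcal
Total at Martial eagle: 585.9 + 11.05776 = 596.95776 kcal

597.0 kcal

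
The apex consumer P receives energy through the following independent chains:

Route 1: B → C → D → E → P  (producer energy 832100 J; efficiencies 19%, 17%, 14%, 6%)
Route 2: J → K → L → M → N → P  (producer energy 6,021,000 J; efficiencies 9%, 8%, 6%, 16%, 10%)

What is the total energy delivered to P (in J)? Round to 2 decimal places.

267.38 J

Route 1: 832100 × 0.19 × 0.17 × 0.14 × 0.06 = 225.765372 J
Route 2: 6021000 × 0.09 × 0.08 × 0.06 × 0.16 × 0.1 = 41.617152 J
Total at P: 225.765372 + 41.617152 = 267.382524 J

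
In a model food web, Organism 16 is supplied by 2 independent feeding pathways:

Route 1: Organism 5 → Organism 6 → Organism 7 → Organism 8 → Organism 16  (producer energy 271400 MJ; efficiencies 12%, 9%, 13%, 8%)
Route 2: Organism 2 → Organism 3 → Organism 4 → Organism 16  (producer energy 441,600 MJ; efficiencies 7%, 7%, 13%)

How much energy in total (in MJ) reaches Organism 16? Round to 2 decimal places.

311.78 MJ

Route 1: 271400 × 0.12 × 0.09 × 0.13 × 0.08 = 30.483648 MJ
Route 2: 441600 × 0.07 × 0.07 × 0.13 = 281.2992 MJ
Total at Organism 16: 30.483648 + 281.2992 = 311.782848 MJ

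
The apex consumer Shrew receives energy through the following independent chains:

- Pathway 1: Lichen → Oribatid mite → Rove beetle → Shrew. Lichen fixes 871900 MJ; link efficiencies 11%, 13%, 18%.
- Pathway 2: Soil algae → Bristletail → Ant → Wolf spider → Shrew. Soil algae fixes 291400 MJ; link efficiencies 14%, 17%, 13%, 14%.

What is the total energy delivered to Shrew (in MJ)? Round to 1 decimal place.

2370.5 MJ

Pathway 1: 871900 × 0.11 × 0.13 × 0.18 = 2244.2706 MJ
Pathway 2: 291400 × 0.14 × 0.17 × 0.13 × 0.14 = 126.222824 MJ
Total at Shrew: 2244.2706 + 126.222824 = 2370.493424 MJ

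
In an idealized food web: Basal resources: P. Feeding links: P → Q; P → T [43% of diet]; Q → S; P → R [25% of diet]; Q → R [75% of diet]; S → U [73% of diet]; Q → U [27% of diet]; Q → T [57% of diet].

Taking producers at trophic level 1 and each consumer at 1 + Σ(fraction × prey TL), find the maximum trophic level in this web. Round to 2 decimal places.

3.73

Q: 1 + 1 = 2
R: 1 + (0.75×2 + 0.25×1) = 2.75
S: 1 + 2 = 3
T: 1 + (0.57×2 + 0.43×1) = 2.57
U: 1 + (0.27×2 + 0.73×3) = 3.73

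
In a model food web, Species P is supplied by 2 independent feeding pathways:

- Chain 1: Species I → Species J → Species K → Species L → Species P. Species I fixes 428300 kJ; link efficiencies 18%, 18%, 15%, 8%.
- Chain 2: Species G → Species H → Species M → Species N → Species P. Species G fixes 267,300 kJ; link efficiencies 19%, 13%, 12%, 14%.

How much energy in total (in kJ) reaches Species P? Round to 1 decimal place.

277.4 kJ

Chain 1: 428300 × 0.18 × 0.18 × 0.15 × 0.08 = 166.52304 kJ
Chain 2: 267300 × 0.19 × 0.13 × 0.12 × 0.14 = 110.918808 kJ
Total at Species P: 166.52304 + 110.918808 = 277.441848 kJ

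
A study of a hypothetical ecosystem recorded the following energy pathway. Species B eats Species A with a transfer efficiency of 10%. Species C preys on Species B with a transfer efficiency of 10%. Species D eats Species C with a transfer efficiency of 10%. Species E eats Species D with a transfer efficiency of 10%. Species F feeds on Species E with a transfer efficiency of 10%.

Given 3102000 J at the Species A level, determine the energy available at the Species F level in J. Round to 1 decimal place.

31.0 J

Species B: 3102000 × 0.1 = 310200 J
Species C: 310200 × 0.1 = 31020 J
Species D: 31020 × 0.1 = 3102 J
Species E: 3102 × 0.1 = 310.2 J
Species F: 310.2 × 0.1 = 31.02 J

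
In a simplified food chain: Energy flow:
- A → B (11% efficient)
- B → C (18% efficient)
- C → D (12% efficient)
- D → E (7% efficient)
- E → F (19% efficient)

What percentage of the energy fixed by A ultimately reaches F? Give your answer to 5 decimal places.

0.00316%

Product of link efficiencies: 0.11 × 0.18 × 0.12 × 0.07 × 0.19 = 0.0000316008
As a percentage: 0.0000316008 × 100 = 0.00316%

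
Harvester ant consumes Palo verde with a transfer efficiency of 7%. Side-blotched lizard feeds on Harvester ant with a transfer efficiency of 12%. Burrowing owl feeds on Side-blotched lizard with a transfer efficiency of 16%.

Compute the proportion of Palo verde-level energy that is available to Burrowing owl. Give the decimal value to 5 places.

Product of link efficiencies: 0.07 × 0.12 × 0.16 = 0.001344

0.00134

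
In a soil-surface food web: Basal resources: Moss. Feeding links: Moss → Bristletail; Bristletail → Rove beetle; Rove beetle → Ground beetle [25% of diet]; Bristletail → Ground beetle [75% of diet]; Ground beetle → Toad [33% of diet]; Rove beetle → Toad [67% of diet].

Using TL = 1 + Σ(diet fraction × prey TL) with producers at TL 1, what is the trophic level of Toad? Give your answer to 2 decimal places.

4.08

Bristletail: 1 + 1 = 2
Rove beetle: 1 + 2 = 3
Ground beetle: 1 + (0.25×3 + 0.75×2) = 3.25
Toad: 1 + (0.33×3.25 + 0.67×3) = 4.0825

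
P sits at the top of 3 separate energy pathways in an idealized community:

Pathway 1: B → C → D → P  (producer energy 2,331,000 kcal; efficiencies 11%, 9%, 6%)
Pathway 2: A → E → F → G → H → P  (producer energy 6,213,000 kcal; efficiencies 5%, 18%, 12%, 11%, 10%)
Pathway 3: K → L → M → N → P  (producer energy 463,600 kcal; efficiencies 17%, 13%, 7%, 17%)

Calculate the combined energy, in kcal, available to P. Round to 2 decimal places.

Pathway 1: 2331000 × 0.11 × 0.09 × 0.06 = 1384.614 kcal
Pathway 2: 6213000 × 0.05 × 0.18 × 0.12 × 0.11 × 0.1 = 73.81044 kcal
Pathway 3: 463600 × 0.17 × 0.13 × 0.07 × 0.17 = 121.922164 kcal
Total at P: 1384.614 + 73.81044 + 121.922164 = 1580.346604 kcal

1580.35 kcal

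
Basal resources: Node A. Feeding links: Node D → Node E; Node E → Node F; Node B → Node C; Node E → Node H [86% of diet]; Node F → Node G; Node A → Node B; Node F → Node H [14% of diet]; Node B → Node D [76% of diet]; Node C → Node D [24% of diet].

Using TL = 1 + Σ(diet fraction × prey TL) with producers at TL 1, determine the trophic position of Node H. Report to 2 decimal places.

Node B: 1 + 1 = 2
Node C: 1 + 2 = 3
Node D: 1 + (0.76×2 + 0.24×3) = 3.24
Node E: 1 + 3.24 = 4.24
Node F: 1 + 4.24 = 5.24
Node G: 1 + 5.24 = 6.24
Node H: 1 + (0.86×4.24 + 0.14×5.24) = 5.38

5.38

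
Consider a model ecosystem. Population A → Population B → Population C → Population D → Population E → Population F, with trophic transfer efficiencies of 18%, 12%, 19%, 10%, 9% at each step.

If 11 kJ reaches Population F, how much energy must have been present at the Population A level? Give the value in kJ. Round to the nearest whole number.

297812 kJ

Cumulative transfer efficiency: 0.18 × 0.12 × 0.19 × 0.1 × 0.09 = 0.000036936
Population A energy = 11 / 0.000036936 = 297812 kJ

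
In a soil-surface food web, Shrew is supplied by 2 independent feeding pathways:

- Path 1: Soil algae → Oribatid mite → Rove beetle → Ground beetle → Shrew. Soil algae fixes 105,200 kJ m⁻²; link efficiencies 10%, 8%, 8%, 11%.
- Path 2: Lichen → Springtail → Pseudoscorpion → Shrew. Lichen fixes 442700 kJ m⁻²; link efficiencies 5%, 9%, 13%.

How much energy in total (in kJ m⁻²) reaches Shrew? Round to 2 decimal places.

Path 1: 105200 × 0.1 × 0.08 × 0.08 × 0.11 = 7.40608 kJ m⁻²
Path 2: 442700 × 0.05 × 0.09 × 0.13 = 258.9795 kJ m⁻²
Total at Shrew: 7.40608 + 258.9795 = 266.38558 kJ m⁻²

266.39 kJ m⁻²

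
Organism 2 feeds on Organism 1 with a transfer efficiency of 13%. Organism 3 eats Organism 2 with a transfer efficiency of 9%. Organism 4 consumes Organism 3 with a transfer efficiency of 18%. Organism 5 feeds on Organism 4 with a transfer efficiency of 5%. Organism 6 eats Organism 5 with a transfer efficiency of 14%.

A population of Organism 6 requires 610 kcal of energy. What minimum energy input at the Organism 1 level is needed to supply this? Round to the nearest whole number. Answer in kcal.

41378375 kcal

Cumulative transfer efficiency: 0.13 × 0.09 × 0.18 × 0.05 × 0.14 = 0.000014742
Organism 1 energy = 610 / 0.000014742 = 41378375 kcal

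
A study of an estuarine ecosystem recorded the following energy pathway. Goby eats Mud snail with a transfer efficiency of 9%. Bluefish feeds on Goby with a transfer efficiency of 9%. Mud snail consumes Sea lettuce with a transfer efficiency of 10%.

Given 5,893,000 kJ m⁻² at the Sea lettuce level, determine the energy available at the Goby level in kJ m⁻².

Mud snail: 5893000 × 0.1 = 589300 kJ m⁻²
Goby: 589300 × 0.09 = 53037 kJ m⁻²

53037 kJ m⁻²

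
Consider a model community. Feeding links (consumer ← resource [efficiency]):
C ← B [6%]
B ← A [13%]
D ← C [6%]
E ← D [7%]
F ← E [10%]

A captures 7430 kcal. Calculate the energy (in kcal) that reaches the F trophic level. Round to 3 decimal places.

B: 7430 × 0.13 = 965.9 kcal
C: 965.9 × 0.06 = 57.954 kcal
D: 57.954 × 0.06 = 3.47724 kcal
E: 3.47724 × 0.07 = 0.2434068 kcal
F: 0.2434068 × 0.1 = 0.02434068 kcal

0.024 kcal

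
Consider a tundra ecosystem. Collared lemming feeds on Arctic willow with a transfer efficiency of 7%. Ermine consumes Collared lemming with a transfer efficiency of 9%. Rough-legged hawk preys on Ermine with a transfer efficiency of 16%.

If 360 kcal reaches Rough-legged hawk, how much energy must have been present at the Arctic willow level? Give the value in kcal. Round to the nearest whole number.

357143 kcal

Cumulative transfer efficiency: 0.07 × 0.09 × 0.16 = 0.001008
Arctic willow energy = 360 / 0.001008 = 357143 kcal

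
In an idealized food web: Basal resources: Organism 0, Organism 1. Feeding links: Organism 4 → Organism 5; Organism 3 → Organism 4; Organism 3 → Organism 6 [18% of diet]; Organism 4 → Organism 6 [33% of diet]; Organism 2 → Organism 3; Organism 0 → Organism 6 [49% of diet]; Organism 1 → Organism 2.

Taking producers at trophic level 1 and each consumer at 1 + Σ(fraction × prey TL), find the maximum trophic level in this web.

5

Organism 2: 1 + 1 = 2
Organism 3: 1 + 2 = 3
Organism 4: 1 + 3 = 4
Organism 5: 1 + 4 = 5
Organism 6: 1 + (0.18×3 + 0.49×1 + 0.33×4) = 3.35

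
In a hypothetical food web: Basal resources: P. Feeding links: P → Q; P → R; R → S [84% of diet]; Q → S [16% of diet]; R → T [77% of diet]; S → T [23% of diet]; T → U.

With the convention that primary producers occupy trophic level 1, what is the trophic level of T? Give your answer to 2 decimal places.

Q: 1 + 1 = 2
R: 1 + 1 = 2
S: 1 + (0.84×2 + 0.16×2) = 3
T: 1 + (0.77×2 + 0.23×3) = 3.23
U: 1 + 3.23 = 4.23

3.23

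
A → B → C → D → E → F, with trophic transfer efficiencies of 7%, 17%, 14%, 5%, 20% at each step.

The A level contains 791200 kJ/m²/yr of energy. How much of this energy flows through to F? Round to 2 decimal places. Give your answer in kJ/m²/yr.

13.18 kJ/m²/yr

B: 791200 × 0.07 = 55384 kJ/m²/yr
C: 55384 × 0.17 = 9415.28 kJ/m²/yr
D: 9415.28 × 0.14 = 1318.1392 kJ/m²/yr
E: 1318.1392 × 0.05 = 65.90696 kJ/m²/yr
F: 65.90696 × 0.2 = 13.181392 kJ/m²/yr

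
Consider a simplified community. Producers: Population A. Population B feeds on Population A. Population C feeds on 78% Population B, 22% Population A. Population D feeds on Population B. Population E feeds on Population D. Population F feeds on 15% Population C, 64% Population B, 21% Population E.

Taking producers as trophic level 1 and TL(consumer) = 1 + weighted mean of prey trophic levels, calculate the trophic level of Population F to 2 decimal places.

Population B: 1 + 1 = 2
Population C: 1 + (0.78×2 + 0.22×1) = 2.78
Population D: 1 + 2 = 3
Population E: 1 + 3 = 4
Population F: 1 + (0.15×2.78 + 0.64×2 + 0.21×4) = 3.537

3.54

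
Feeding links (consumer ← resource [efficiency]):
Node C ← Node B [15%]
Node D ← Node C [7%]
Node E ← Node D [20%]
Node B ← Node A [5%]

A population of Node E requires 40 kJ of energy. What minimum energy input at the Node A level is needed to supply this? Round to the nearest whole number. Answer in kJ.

Cumulative transfer efficiency: 0.05 × 0.15 × 0.07 × 0.2 = 0.000105
Node A energy = 40 / 0.000105 = 380952 kJ

380952 kJ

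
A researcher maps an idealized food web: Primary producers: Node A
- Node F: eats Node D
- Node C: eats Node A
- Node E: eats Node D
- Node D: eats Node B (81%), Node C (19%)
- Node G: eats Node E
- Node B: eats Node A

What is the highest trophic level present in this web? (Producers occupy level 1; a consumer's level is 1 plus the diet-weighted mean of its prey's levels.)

5

Node B: 1 + 1 = 2
Node C: 1 + 1 = 2
Node D: 1 + (0.81×2 + 0.19×2) = 3
Node E: 1 + 3 = 4
Node F: 1 + 3 = 4
Node G: 1 + 4 = 5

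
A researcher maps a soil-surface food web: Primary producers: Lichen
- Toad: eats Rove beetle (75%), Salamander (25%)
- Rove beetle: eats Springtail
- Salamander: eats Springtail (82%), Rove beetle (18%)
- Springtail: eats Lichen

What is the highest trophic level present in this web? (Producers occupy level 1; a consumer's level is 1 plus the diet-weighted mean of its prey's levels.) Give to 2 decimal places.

Springtail: 1 + 1 = 2
Rove beetle: 1 + 2 = 3
Salamander: 1 + (0.82×2 + 0.18×3) = 3.18
Toad: 1 + (0.75×3 + 0.25×3.18) = 4.045

4.05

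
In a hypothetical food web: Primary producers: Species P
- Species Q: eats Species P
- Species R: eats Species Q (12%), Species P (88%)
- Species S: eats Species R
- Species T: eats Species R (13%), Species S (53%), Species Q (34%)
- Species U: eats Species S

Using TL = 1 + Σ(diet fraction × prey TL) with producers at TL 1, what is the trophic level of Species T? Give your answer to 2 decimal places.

Species Q: 1 + 1 = 2
Species R: 1 + (0.12×2 + 0.88×1) = 2.12
Species S: 1 + 2.12 = 3.12
Species T: 1 + (0.13×2.12 + 0.53×3.12 + 0.34×2) = 3.6092
Species U: 1 + 3.12 = 4.12

3.61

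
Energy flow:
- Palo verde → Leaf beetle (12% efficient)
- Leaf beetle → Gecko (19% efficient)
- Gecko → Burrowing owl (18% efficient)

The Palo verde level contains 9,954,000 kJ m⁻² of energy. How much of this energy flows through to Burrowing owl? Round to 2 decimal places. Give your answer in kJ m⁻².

40851.22 kJ m⁻²

Leaf beetle: 9954000 × 0.12 = 1194480 kJ m⁻²
Gecko: 1194480 × 0.19 = 226951.2 kJ m⁻²
Burrowing owl: 226951.2 × 0.18 = 40851.216 kJ m⁻²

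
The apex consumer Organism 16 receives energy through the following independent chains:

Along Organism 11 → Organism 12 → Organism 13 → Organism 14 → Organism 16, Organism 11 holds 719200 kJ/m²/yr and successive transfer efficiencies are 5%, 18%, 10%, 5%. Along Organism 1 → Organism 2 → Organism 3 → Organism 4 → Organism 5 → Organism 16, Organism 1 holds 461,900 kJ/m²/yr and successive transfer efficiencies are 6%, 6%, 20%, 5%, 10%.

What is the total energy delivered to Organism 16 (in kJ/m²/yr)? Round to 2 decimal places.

Via Organism 11: 719200 × 0.05 × 0.18 × 0.1 × 0.05 = 32.364 kJ/m²/yr
Via Organism 1: 461900 × 0.06 × 0.06 × 0.2 × 0.05 × 0.1 = 1.66284 kJ/m²/yr
Total at Organism 16: 32.364 + 1.66284 = 34.02684 kJ/m²/yr

34.03 kJ/m²/yr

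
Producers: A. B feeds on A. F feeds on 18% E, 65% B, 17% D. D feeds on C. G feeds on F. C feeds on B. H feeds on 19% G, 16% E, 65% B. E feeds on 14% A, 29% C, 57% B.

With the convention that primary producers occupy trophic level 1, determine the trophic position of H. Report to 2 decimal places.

3.67

B: 1 + 1 = 2
C: 1 + 2 = 3
D: 1 + 3 = 4
E: 1 + (0.14×1 + 0.29×3 + 0.57×2) = 3.15
F: 1 + (0.18×3.15 + 0.65×2 + 0.17×4) = 3.547
G: 1 + 3.547 = 4.547
H: 1 + (0.19×4.547 + 0.16×3.15 + 0.65×2) = 3.66793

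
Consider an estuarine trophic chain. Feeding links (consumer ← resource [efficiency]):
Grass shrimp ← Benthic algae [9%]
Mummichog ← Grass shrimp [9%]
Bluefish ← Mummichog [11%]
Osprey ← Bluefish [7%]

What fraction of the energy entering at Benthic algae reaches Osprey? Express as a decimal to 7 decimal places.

Product of link efficiencies: 0.09 × 0.09 × 0.11 × 0.07 = 0.00006237

0.0000624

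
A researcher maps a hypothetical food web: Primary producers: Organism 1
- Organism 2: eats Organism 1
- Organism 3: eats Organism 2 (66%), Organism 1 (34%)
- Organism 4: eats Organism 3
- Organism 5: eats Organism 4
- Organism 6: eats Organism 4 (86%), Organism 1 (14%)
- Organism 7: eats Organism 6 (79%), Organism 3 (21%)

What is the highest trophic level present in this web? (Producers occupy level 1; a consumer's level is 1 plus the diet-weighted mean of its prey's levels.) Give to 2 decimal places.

4.95

Organism 2: 1 + 1 = 2
Organism 3: 1 + (0.66×2 + 0.34×1) = 2.66
Organism 4: 1 + 2.66 = 3.66
Organism 5: 1 + 3.66 = 4.66
Organism 6: 1 + (0.86×3.66 + 0.14×1) = 4.2876
Organism 7: 1 + (0.79×4.2876 + 0.21×2.66) = 4.945804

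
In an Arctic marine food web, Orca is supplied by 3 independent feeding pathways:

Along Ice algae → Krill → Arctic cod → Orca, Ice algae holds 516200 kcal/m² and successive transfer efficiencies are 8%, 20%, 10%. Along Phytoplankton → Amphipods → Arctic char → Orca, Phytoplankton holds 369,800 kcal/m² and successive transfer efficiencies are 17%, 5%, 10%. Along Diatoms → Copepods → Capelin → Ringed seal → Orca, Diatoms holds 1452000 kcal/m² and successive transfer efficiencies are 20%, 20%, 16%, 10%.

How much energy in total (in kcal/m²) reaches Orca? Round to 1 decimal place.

Via Ice algae: 516200 × 0.08 × 0.2 × 0.1 = 825.92 kcal/m²
Via Phytoplankton: 369800 × 0.17 × 0.05 × 0.1 = 314.33 kcal/m²
Via Diatoms: 1452000 × 0.2 × 0.2 × 0.16 × 0.1 = 929.28 kcal/m²
Total at Orca: 825.92 + 314.33 + 929.28 = 2069.53 kcal/m²

2069.5 kcal/m²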